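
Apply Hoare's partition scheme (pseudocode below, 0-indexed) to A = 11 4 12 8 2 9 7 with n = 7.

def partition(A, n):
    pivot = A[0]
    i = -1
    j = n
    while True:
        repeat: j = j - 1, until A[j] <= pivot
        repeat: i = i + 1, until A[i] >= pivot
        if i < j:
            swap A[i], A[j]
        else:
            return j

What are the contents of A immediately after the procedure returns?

7 4 9 8 2 12 11

pivot=11
j stops at 6 (7), i stops at 0 (11); swap ⇒ 7 4 12 8 2 9 11
j stops at 5 (9), i stops at 2 (12); swap ⇒ 7 4 9 8 2 12 11
j stops at 4, i stops at 5; i≥j ⇒ return 4. A=7 4 9 8 2 12 11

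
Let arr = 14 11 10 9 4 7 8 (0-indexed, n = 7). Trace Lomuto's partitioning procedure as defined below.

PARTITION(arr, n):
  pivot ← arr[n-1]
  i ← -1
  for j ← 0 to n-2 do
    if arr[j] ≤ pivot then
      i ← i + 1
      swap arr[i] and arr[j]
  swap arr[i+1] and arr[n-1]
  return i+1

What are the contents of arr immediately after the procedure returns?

pivot = arr[6] = 8; i = -1
j=0: arr[0]=14 > 8 → no swap
j=1: arr[1]=11 > 8 → no swap
j=2: arr[2]=10 > 8 → no swap
j=3: arr[3]=9 > 8 → no swap
j=4: arr[4]=4 ≤ 8 → i=0, swap arr[0],arr[4] → 4 11 10 9 14 7 8
j=5: arr[5]=7 ≤ 8 → i=1, swap arr[1],arr[5] → 4 7 10 9 14 11 8
final swap arr[2],arr[6] → 4 7 8 9 14 11 10; return 2

4 7 8 9 14 11 10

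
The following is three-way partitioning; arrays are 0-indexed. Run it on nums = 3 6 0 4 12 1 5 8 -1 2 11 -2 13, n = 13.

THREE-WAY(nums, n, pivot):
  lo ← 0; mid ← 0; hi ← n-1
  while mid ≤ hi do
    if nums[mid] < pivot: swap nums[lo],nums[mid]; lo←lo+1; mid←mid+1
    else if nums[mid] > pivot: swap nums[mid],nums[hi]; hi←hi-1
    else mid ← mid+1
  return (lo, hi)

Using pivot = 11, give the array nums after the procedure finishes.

3 6 0 4 -2 1 5 8 -1 2 11 13 12

lo=0 mid=0 hi=12
3<11: swap(0,0), lo=1 mid=1 ⇒ 3 6 0 4 12 1 5 8 -1 2 11 -2 13
6<11: swap(1,1), lo=2 mid=2 ⇒ 3 6 0 4 12 1 5 8 -1 2 11 -2 13
0<11: swap(2,2), lo=3 mid=3 ⇒ 3 6 0 4 12 1 5 8 -1 2 11 -2 13
4<11: swap(3,3), lo=4 mid=4 ⇒ 3 6 0 4 12 1 5 8 -1 2 11 -2 13
12>11: swap(4,12), hi=11 ⇒ 3 6 0 4 13 1 5 8 -1 2 11 -2 12
13>11: swap(4,11), hi=10 ⇒ 3 6 0 4 -2 1 5 8 -1 2 11 13 12
-2<11: swap(4,4), lo=5 mid=5 ⇒ 3 6 0 4 -2 1 5 8 -1 2 11 13 12
1<11: swap(5,5), lo=6 mid=6 ⇒ 3 6 0 4 -2 1 5 8 -1 2 11 13 12
5<11: swap(6,6), lo=7 mid=7 ⇒ 3 6 0 4 -2 1 5 8 -1 2 11 13 12
8<11: swap(7,7), lo=8 mid=8 ⇒ 3 6 0 4 -2 1 5 8 -1 2 11 13 12
-1<11: swap(8,8), lo=9 mid=9 ⇒ 3 6 0 4 -2 1 5 8 -1 2 11 13 12
2<11: swap(9,9), lo=10 mid=10 ⇒ 3 6 0 4 -2 1 5 8 -1 2 11 13 12
11=11: mid=11
done. lo=10 hi=10; nums=3 6 0 4 -2 1 5 8 -1 2 11 13 12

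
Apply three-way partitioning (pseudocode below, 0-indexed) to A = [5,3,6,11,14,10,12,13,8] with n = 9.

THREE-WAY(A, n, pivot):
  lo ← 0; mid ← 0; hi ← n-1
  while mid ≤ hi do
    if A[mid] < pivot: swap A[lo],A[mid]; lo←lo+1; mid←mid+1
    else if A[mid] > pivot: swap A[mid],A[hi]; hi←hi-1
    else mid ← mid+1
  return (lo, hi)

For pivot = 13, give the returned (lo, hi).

pivot = 13; lo=0, mid=0, hi=8
A[mid]=5<13: swap A[0],A[0]; lo=1,mid=1 → [5,3,6,11,14,10,12,13,8]
A[mid]=3<13: swap A[1],A[1]; lo=2,mid=2 → [5,3,6,11,14,10,12,13,8]
A[mid]=6<13: swap A[2],A[2]; lo=3,mid=3 → [5,3,6,11,14,10,12,13,8]
A[mid]=11<13: swap A[3],A[3]; lo=4,mid=4 → [5,3,6,11,14,10,12,13,8]
A[mid]=14>13: swap A[4],A[8]; hi=7 → [5,3,6,11,8,10,12,13,14]
A[mid]=8<13: swap A[4],A[4]; lo=5,mid=5 → [5,3,6,11,8,10,12,13,14]
A[mid]=10<13: swap A[5],A[5]; lo=6,mid=6 → [5,3,6,11,8,10,12,13,14]
A[mid]=12<13: swap A[6],A[6]; lo=7,mid=7 → [5,3,6,11,8,10,12,13,14]
A[mid]=13=13: mid=8
end: lo=7, hi=7; A = [5,3,6,11,8,10,12,13,14]

(7, 7)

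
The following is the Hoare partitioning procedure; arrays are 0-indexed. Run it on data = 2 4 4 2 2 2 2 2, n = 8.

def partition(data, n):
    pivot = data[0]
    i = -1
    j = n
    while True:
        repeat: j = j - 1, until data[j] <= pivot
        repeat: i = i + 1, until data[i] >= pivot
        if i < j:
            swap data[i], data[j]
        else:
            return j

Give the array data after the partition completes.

pivot = data[0] = 2; i = -1, j = 8
j→7 (data[7]=2≤2), i→0 (data[0]=2≥2); i<j, swap → 2 4 4 2 2 2 2 2
j→6 (data[6]=2≤2), i→1 (data[1]=4≥2); i<j, swap → 2 2 4 2 2 2 4 2
j→5 (data[5]=2≤2), i→2 (data[2]=4≥2); i<j, swap → 2 2 2 2 2 4 4 2
j→4 (data[4]=2≤2), i→3 (data[3]=2≥2); i<j, swap → 2 2 2 2 2 4 4 2
j→3, i→4; i≥j, return j=3. data = 2 2 2 2 2 4 4 2

2 2 2 2 2 4 4 2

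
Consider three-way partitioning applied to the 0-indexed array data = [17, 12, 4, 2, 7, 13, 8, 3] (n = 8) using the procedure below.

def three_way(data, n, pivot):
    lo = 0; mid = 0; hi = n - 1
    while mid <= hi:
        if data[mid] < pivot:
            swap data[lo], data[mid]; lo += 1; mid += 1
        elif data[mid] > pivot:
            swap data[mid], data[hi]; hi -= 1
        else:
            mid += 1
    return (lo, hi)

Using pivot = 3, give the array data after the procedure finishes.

[2, 3, 4, 7, 13, 8, 12, 17]

pivot = 3; lo=0, mid=0, hi=7
data[mid]=17>3: swap data[0],data[7]; hi=6 → [3, 12, 4, 2, 7, 13, 8, 17]
data[mid]=3=3: mid=1
data[mid]=12>3: swap data[1],data[6]; hi=5 → [3, 8, 4, 2, 7, 13, 12, 17]
data[mid]=8>3: swap data[1],data[5]; hi=4 → [3, 13, 4, 2, 7, 8, 12, 17]
data[mid]=13>3: swap data[1],data[4]; hi=3 → [3, 7, 4, 2, 13, 8, 12, 17]
data[mid]=7>3: swap data[1],data[3]; hi=2 → [3, 2, 4, 7, 13, 8, 12, 17]
data[mid]=2<3: swap data[0],data[1]; lo=1,mid=2 → [2, 3, 4, 7, 13, 8, 12, 17]
data[mid]=4>3: swap data[2],data[2]; hi=1 → [2, 3, 4, 7, 13, 8, 12, 17]
end: lo=1, hi=1; data = [2, 3, 4, 7, 13, 8, 12, 17]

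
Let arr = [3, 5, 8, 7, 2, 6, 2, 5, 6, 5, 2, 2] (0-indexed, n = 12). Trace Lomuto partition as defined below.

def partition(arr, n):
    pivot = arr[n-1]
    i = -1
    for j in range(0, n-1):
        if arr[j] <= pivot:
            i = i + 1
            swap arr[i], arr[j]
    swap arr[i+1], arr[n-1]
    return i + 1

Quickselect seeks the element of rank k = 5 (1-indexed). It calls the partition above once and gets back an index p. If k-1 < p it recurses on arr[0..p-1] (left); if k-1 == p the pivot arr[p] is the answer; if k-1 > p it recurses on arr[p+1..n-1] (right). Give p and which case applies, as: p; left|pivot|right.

3; right

pivot = arr[11] = 2; i = -1
j=0: arr[0]=3 > 2 → no swap
j=1: arr[1]=5 > 2 → no swap
j=2: arr[2]=8 > 2 → no swap
j=3: arr[3]=7 > 2 → no swap
j=4: arr[4]=2 ≤ 2 → i=0, swap arr[0],arr[4] → [2, 5, 8, 7, 3, 6, 2, 5, 6, 5, 2, 2]
j=5: arr[5]=6 > 2 → no swap
j=6: arr[6]=2 ≤ 2 → i=1, swap arr[1],arr[6] → [2, 2, 8, 7, 3, 6, 5, 5, 6, 5, 2, 2]
j=7: arr[7]=5 > 2 → no swap
j=8: arr[8]=6 > 2 → no swap
j=9: arr[9]=5 > 2 → no swap
j=10: arr[10]=2 ≤ 2 → i=2, swap arr[2],arr[10] → [2, 2, 2, 7, 3, 6, 5, 5, 6, 5, 8, 2]
final swap arr[3],arr[11] → [2, 2, 2, 2, 3, 6, 5, 5, 6, 5, 8, 7]; return 3
p = 3; k-1 = 4 > 3 ⇒ right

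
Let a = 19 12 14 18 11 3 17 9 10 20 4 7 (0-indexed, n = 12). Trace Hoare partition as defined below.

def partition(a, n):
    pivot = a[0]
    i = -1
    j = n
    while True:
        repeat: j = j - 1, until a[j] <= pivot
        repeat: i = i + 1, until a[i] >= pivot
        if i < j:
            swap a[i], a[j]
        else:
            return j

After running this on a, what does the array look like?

7 12 14 18 11 3 17 9 10 4 20 19

pivot = a[0] = 19; i = -1, j = 12
j→11 (a[11]=7≤19), i→0 (a[0]=19≥19); i<j, swap → 7 12 14 18 11 3 17 9 10 20 4 19
j→10 (a[10]=4≤19), i→9 (a[9]=20≥19); i<j, swap → 7 12 14 18 11 3 17 9 10 4 20 19
j→9, i→10; i≥j, return j=9. a = 7 12 14 18 11 3 17 9 10 4 20 19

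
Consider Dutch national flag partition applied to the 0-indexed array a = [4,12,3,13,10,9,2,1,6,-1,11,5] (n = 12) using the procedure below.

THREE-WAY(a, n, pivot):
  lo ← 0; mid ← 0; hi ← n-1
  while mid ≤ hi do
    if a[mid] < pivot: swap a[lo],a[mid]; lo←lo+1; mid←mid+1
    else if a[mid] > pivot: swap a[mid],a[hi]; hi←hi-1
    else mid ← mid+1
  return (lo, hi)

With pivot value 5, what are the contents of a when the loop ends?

[4,3,-1,1,2,5,9,6,10,11,13,12]

lo=0 mid=0 hi=11
4<5: swap(0,0), lo=1 mid=1 ⇒ [4,12,3,13,10,9,2,1,6,-1,11,5]
12>5: swap(1,11), hi=10 ⇒ [4,5,3,13,10,9,2,1,6,-1,11,12]
5=5: mid=2
3<5: swap(1,2), lo=2 mid=3 ⇒ [4,3,5,13,10,9,2,1,6,-1,11,12]
13>5: swap(3,10), hi=9 ⇒ [4,3,5,11,10,9,2,1,6,-1,13,12]
11>5: swap(3,9), hi=8 ⇒ [4,3,5,-1,10,9,2,1,6,11,13,12]
-1<5: swap(2,3), lo=3 mid=4 ⇒ [4,3,-1,5,10,9,2,1,6,11,13,12]
10>5: swap(4,8), hi=7 ⇒ [4,3,-1,5,6,9,2,1,10,11,13,12]
6>5: swap(4,7), hi=6 ⇒ [4,3,-1,5,1,9,2,6,10,11,13,12]
1<5: swap(3,4), lo=4 mid=5 ⇒ [4,3,-1,1,5,9,2,6,10,11,13,12]
9>5: swap(5,6), hi=5 ⇒ [4,3,-1,1,5,2,9,6,10,11,13,12]
2<5: swap(4,5), lo=5 mid=6 ⇒ [4,3,-1,1,2,5,9,6,10,11,13,12]
done. lo=5 hi=5; a=[4,3,-1,1,2,5,9,6,10,11,13,12]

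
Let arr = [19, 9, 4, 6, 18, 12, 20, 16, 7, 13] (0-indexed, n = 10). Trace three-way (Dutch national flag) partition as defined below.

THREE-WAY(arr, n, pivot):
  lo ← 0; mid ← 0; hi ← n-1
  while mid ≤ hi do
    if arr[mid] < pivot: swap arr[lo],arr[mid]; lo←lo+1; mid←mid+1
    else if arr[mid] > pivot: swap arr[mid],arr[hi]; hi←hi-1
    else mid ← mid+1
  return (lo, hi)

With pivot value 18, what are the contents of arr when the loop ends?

pivot = 18; lo=0, mid=0, hi=9
arr[mid]=19>18: swap arr[0],arr[9]; hi=8 → [13, 9, 4, 6, 18, 12, 20, 16, 7, 19]
arr[mid]=13<18: swap arr[0],arr[0]; lo=1,mid=1 → [13, 9, 4, 6, 18, 12, 20, 16, 7, 19]
arr[mid]=9<18: swap arr[1],arr[1]; lo=2,mid=2 → [13, 9, 4, 6, 18, 12, 20, 16, 7, 19]
arr[mid]=4<18: swap arr[2],arr[2]; lo=3,mid=3 → [13, 9, 4, 6, 18, 12, 20, 16, 7, 19]
arr[mid]=6<18: swap arr[3],arr[3]; lo=4,mid=4 → [13, 9, 4, 6, 18, 12, 20, 16, 7, 19]
arr[mid]=18=18: mid=5
arr[mid]=12<18: swap arr[4],arr[5]; lo=5,mid=6 → [13, 9, 4, 6, 12, 18, 20, 16, 7, 19]
arr[mid]=20>18: swap arr[6],arr[8]; hi=7 → [13, 9, 4, 6, 12, 18, 7, 16, 20, 19]
arr[mid]=7<18: swap arr[5],arr[6]; lo=6,mid=7 → [13, 9, 4, 6, 12, 7, 18, 16, 20, 19]
arr[mid]=16<18: swap arr[6],arr[7]; lo=7,mid=8 → [13, 9, 4, 6, 12, 7, 16, 18, 20, 19]
end: lo=7, hi=7; arr = [13, 9, 4, 6, 12, 7, 16, 18, 20, 19]

[13, 9, 4, 6, 12, 7, 16, 18, 20, 19]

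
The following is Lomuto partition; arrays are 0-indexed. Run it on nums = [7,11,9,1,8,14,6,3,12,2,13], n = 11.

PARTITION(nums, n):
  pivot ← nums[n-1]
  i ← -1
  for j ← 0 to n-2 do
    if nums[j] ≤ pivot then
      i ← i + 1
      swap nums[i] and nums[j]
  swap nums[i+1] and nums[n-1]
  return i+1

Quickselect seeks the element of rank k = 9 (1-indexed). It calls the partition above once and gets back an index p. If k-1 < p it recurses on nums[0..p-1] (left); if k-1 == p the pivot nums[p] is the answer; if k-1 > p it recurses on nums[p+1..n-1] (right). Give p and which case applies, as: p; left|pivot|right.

9; left

pivot = nums[10] = 13; i = -1
j=0: nums[0]=7 ≤ 13 → i=0, swap nums[0],nums[0] (no change) → [7,11,9,1,8,14,6,3,12,2,13]
j=1: nums[1]=11 ≤ 13 → i=1, swap nums[1],nums[1] (no change) → [7,11,9,1,8,14,6,3,12,2,13]
j=2: nums[2]=9 ≤ 13 → i=2, swap nums[2],nums[2] (no change) → [7,11,9,1,8,14,6,3,12,2,13]
j=3: nums[3]=1 ≤ 13 → i=3, swap nums[3],nums[3] (no change) → [7,11,9,1,8,14,6,3,12,2,13]
j=4: nums[4]=8 ≤ 13 → i=4, swap nums[4],nums[4] (no change) → [7,11,9,1,8,14,6,3,12,2,13]
j=5: nums[5]=14 > 13 → no swap
j=6: nums[6]=6 ≤ 13 → i=5, swap nums[5],nums[6] → [7,11,9,1,8,6,14,3,12,2,13]
j=7: nums[7]=3 ≤ 13 → i=6, swap nums[6],nums[7] → [7,11,9,1,8,6,3,14,12,2,13]
j=8: nums[8]=12 ≤ 13 → i=7, swap nums[7],nums[8] → [7,11,9,1,8,6,3,12,14,2,13]
j=9: nums[9]=2 ≤ 13 → i=8, swap nums[8],nums[9] → [7,11,9,1,8,6,3,12,2,14,13]
final swap nums[9],nums[10] → [7,11,9,1,8,6,3,12,2,13,14]; return 9
p = 9; k-1 = 8 < 9 ⇒ left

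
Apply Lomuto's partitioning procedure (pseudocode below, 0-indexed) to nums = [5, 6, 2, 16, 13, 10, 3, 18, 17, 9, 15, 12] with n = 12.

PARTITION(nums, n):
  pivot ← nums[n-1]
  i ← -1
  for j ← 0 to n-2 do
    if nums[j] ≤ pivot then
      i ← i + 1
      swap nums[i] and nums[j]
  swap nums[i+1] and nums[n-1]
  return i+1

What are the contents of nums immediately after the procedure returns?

[5, 6, 2, 10, 3, 9, 12, 18, 17, 16, 15, 13]

pivot = nums[11] = 12; i = -1
j=0: nums[0]=5 ≤ 12 → i=0, swap nums[0],nums[0] (no change) → [5, 6, 2, 16, 13, 10, 3, 18, 17, 9, 15, 12]
j=1: nums[1]=6 ≤ 12 → i=1, swap nums[1],nums[1] (no change) → [5, 6, 2, 16, 13, 10, 3, 18, 17, 9, 15, 12]
j=2: nums[2]=2 ≤ 12 → i=2, swap nums[2],nums[2] (no change) → [5, 6, 2, 16, 13, 10, 3, 18, 17, 9, 15, 12]
j=3: nums[3]=16 > 12 → no swap
j=4: nums[4]=13 > 12 → no swap
j=5: nums[5]=10 ≤ 12 → i=3, swap nums[3],nums[5] → [5, 6, 2, 10, 13, 16, 3, 18, 17, 9, 15, 12]
j=6: nums[6]=3 ≤ 12 → i=4, swap nums[4],nums[6] → [5, 6, 2, 10, 3, 16, 13, 18, 17, 9, 15, 12]
j=7: nums[7]=18 > 12 → no swap
j=8: nums[8]=17 > 12 → no swap
j=9: nums[9]=9 ≤ 12 → i=5, swap nums[5],nums[9] → [5, 6, 2, 10, 3, 9, 13, 18, 17, 16, 15, 12]
j=10: nums[10]=15 > 12 → no swap
final swap nums[6],nums[11] → [5, 6, 2, 10, 3, 9, 12, 18, 17, 16, 15, 13]; return 6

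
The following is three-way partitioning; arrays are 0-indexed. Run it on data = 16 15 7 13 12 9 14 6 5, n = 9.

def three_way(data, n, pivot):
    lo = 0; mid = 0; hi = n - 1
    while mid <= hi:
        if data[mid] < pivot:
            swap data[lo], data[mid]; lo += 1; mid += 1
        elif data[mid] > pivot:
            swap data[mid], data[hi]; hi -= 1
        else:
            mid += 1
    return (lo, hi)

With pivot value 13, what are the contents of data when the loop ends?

5 6 7 12 9 13 14 15 16

pivot = 13; lo=0, mid=0, hi=8
data[mid]=16>13: swap data[0],data[8]; hi=7 → 5 15 7 13 12 9 14 6 16
data[mid]=5<13: swap data[0],data[0]; lo=1,mid=1 → 5 15 7 13 12 9 14 6 16
data[mid]=15>13: swap data[1],data[7]; hi=6 → 5 6 7 13 12 9 14 15 16
data[mid]=6<13: swap data[1],data[1]; lo=2,mid=2 → 5 6 7 13 12 9 14 15 16
data[mid]=7<13: swap data[2],data[2]; lo=3,mid=3 → 5 6 7 13 12 9 14 15 16
data[mid]=13=13: mid=4
data[mid]=12<13: swap data[3],data[4]; lo=4,mid=5 → 5 6 7 12 13 9 14 15 16
data[mid]=9<13: swap data[4],data[5]; lo=5,mid=6 → 5 6 7 12 9 13 14 15 16
data[mid]=14>13: swap data[6],data[6]; hi=5 → 5 6 7 12 9 13 14 15 16
end: lo=5, hi=5; data = 5 6 7 12 9 13 14 15 16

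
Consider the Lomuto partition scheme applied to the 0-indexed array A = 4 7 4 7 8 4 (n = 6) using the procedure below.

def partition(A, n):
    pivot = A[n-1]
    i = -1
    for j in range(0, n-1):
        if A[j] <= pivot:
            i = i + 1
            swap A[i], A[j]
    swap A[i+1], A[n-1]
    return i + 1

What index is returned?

2

pivot=4, i=-1
j=0: 4≤4, i=0, swap(0,0) ⇒ 4 7 4 7 8 4
j=1: 7>4, skip
j=2: 4≤4, i=1, swap(1,2) ⇒ 4 4 7 7 8 4
j=3: 7>4, skip
j=4: 8>4, skip
swap(2,5) ⇒ 4 4 4 7 8 7; return 2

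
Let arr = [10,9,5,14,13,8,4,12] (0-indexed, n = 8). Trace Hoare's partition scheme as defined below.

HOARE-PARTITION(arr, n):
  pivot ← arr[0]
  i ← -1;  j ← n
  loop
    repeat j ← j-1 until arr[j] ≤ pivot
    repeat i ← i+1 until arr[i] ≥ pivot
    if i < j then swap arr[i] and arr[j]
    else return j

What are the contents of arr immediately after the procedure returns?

[4,9,5,8,13,14,10,12]

pivot = arr[0] = 10; i = -1, j = 8
j→6 (arr[6]=4≤10), i→0 (arr[0]=10≥10); i<j, swap → [4,9,5,14,13,8,10,12]
j→5 (arr[5]=8≤10), i→3 (arr[3]=14≥10); i<j, swap → [4,9,5,8,13,14,10,12]
j→3, i→4; i≥j, return j=3. arr = [4,9,5,8,13,14,10,12]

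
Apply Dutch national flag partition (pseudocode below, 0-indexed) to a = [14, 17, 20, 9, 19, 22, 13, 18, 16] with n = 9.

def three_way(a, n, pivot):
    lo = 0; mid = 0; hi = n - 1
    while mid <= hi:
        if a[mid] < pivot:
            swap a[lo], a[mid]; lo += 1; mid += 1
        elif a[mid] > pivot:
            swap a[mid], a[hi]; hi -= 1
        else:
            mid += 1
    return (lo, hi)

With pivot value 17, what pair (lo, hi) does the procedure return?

(4, 4)

lo=0 mid=0 hi=8
14<17: swap(0,0), lo=1 mid=1 ⇒ [14, 17, 20, 9, 19, 22, 13, 18, 16]
17=17: mid=2
20>17: swap(2,8), hi=7 ⇒ [14, 17, 16, 9, 19, 22, 13, 18, 20]
16<17: swap(1,2), lo=2 mid=3 ⇒ [14, 16, 17, 9, 19, 22, 13, 18, 20]
9<17: swap(2,3), lo=3 mid=4 ⇒ [14, 16, 9, 17, 19, 22, 13, 18, 20]
19>17: swap(4,7), hi=6 ⇒ [14, 16, 9, 17, 18, 22, 13, 19, 20]
18>17: swap(4,6), hi=5 ⇒ [14, 16, 9, 17, 13, 22, 18, 19, 20]
13<17: swap(3,4), lo=4 mid=5 ⇒ [14, 16, 9, 13, 17, 22, 18, 19, 20]
22>17: swap(5,5), hi=4 ⇒ [14, 16, 9, 13, 17, 22, 18, 19, 20]
done. lo=4 hi=4; a=[14, 16, 9, 13, 17, 22, 18, 19, 20]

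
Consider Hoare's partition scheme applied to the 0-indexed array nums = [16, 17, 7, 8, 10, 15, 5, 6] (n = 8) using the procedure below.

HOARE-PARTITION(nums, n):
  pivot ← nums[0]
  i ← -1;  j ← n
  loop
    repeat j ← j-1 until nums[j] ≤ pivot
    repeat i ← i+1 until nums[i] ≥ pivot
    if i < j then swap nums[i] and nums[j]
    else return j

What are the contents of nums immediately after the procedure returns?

pivot=16
j stops at 7 (6), i stops at 0 (16); swap ⇒ [6, 17, 7, 8, 10, 15, 5, 16]
j stops at 6 (5), i stops at 1 (17); swap ⇒ [6, 5, 7, 8, 10, 15, 17, 16]
j stops at 5, i stops at 6; i≥j ⇒ return 5. nums=[6, 5, 7, 8, 10, 15, 17, 16]

[6, 5, 7, 8, 10, 15, 17, 16]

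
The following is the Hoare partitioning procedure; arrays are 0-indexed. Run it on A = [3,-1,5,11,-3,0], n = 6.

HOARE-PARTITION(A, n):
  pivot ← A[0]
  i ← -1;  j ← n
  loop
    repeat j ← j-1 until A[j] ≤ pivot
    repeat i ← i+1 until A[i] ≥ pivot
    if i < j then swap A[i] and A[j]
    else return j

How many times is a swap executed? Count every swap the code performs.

pivot = A[0] = 3; i = -1, j = 6
j→5 (A[5]=0≤3), i→0 (A[0]=3≥3); i<j, swap → [0,-1,5,11,-3,3]
j→4 (A[4]=-3≤3), i→2 (A[2]=5≥3); i<j, swap → [0,-1,-3,11,5,3]
j→2, i→3; i≥j, return j=2. A = [0,-1,-3,11,5,3]

2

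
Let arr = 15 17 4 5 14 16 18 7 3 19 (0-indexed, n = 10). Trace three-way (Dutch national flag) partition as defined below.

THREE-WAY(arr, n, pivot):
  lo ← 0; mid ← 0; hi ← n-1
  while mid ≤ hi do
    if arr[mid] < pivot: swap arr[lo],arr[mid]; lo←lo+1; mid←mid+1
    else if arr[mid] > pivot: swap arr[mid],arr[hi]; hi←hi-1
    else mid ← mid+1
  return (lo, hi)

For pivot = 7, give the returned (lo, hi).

pivot = 7; lo=0, mid=0, hi=9
arr[mid]=15>7: swap arr[0],arr[9]; hi=8 → 19 17 4 5 14 16 18 7 3 15
arr[mid]=19>7: swap arr[0],arr[8]; hi=7 → 3 17 4 5 14 16 18 7 19 15
arr[mid]=3<7: swap arr[0],arr[0]; lo=1,mid=1 → 3 17 4 5 14 16 18 7 19 15
arr[mid]=17>7: swap arr[1],arr[7]; hi=6 → 3 7 4 5 14 16 18 17 19 15
arr[mid]=7=7: mid=2
arr[mid]=4<7: swap arr[1],arr[2]; lo=2,mid=3 → 3 4 7 5 14 16 18 17 19 15
arr[mid]=5<7: swap arr[2],arr[3]; lo=3,mid=4 → 3 4 5 7 14 16 18 17 19 15
arr[mid]=14>7: swap arr[4],arr[6]; hi=5 → 3 4 5 7 18 16 14 17 19 15
arr[mid]=18>7: swap arr[4],arr[5]; hi=4 → 3 4 5 7 16 18 14 17 19 15
arr[mid]=16>7: swap arr[4],arr[4]; hi=3 → 3 4 5 7 16 18 14 17 19 15
end: lo=3, hi=3; arr = 3 4 5 7 16 18 14 17 19 15

(3, 3)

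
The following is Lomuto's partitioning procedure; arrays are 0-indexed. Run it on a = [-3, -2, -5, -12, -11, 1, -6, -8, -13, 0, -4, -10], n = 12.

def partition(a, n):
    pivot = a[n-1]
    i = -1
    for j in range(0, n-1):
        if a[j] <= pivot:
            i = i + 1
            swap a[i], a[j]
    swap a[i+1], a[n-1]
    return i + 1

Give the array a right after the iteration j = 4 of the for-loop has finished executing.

pivot = a[11] = -10; i = -1
j=0: a[0]=-3 > -10 → no swap
j=1: a[1]=-2 > -10 → no swap
j=2: a[2]=-5 > -10 → no swap
j=3: a[3]=-12 ≤ -10 → i=0, swap a[0],a[3] → [-12, -2, -5, -3, -11, 1, -6, -8, -13, 0, -4, -10]
j=4: a[4]=-11 ≤ -10 → i=1, swap a[1],a[4] → [-12, -11, -5, -3, -2, 1, -6, -8, -13, 0, -4, -10]
(after j=4) a = [-12, -11, -5, -3, -2, 1, -6, -8, -13, 0, -4, -10]

[-12, -11, -5, -3, -2, 1, -6, -8, -13, 0, -4, -10]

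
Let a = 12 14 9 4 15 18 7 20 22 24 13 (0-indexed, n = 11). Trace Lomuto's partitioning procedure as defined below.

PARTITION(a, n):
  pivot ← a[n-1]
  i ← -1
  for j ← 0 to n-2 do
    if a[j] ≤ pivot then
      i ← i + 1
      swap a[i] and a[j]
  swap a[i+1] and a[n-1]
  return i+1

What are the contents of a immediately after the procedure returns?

pivot=13, i=-1
j=0: 12≤13, i=0, swap(0,0) ⇒ 12 14 9 4 15 18 7 20 22 24 13
j=1: 14>13, skip
j=2: 9≤13, i=1, swap(1,2) ⇒ 12 9 14 4 15 18 7 20 22 24 13
j=3: 4≤13, i=2, swap(2,3) ⇒ 12 9 4 14 15 18 7 20 22 24 13
j=4: 15>13, skip
j=5: 18>13, skip
j=6: 7≤13, i=3, swap(3,6) ⇒ 12 9 4 7 15 18 14 20 22 24 13
j=7: 20>13, skip
j=8: 22>13, skip
j=9: 24>13, skip
swap(4,10) ⇒ 12 9 4 7 13 18 14 20 22 24 15; return 4

12 9 4 7 13 18 14 20 22 24 15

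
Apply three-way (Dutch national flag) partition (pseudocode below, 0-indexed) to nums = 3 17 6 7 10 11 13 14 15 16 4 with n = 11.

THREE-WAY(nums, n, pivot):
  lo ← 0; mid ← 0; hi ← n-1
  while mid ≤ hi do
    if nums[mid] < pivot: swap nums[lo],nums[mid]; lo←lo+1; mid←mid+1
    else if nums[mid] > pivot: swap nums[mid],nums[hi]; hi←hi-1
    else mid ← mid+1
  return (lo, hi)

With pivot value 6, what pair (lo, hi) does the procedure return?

(2, 2)

pivot = 6; lo=0, mid=0, hi=10
nums[mid]=3<6: swap nums[0],nums[0]; lo=1,mid=1 → 3 17 6 7 10 11 13 14 15 16 4
nums[mid]=17>6: swap nums[1],nums[10]; hi=9 → 3 4 6 7 10 11 13 14 15 16 17
nums[mid]=4<6: swap nums[1],nums[1]; lo=2,mid=2 → 3 4 6 7 10 11 13 14 15 16 17
nums[mid]=6=6: mid=3
nums[mid]=7>6: swap nums[3],nums[9]; hi=8 → 3 4 6 16 10 11 13 14 15 7 17
nums[mid]=16>6: swap nums[3],nums[8]; hi=7 → 3 4 6 15 10 11 13 14 16 7 17
nums[mid]=15>6: swap nums[3],nums[7]; hi=6 → 3 4 6 14 10 11 13 15 16 7 17
nums[mid]=14>6: swap nums[3],nums[6]; hi=5 → 3 4 6 13 10 11 14 15 16 7 17
nums[mid]=13>6: swap nums[3],nums[5]; hi=4 → 3 4 6 11 10 13 14 15 16 7 17
nums[mid]=11>6: swap nums[3],nums[4]; hi=3 → 3 4 6 10 11 13 14 15 16 7 17
nums[mid]=10>6: swap nums[3],nums[3]; hi=2 → 3 4 6 10 11 13 14 15 16 7 17
end: lo=2, hi=2; nums = 3 4 6 10 11 13 14 15 16 7 17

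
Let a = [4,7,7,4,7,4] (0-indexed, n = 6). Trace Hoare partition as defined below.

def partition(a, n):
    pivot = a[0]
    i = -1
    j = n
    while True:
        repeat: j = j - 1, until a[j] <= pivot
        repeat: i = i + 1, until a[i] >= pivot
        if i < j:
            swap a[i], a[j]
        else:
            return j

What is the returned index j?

pivot = a[0] = 4; i = -1, j = 6
j→5 (a[5]=4≤4), i→0 (a[0]=4≥4); i<j, swap → [4,7,7,4,7,4]
j→3 (a[3]=4≤4), i→1 (a[1]=7≥4); i<j, swap → [4,4,7,7,7,4]
j→1, i→2; i≥j, return j=1. a = [4,4,7,7,7,4]

1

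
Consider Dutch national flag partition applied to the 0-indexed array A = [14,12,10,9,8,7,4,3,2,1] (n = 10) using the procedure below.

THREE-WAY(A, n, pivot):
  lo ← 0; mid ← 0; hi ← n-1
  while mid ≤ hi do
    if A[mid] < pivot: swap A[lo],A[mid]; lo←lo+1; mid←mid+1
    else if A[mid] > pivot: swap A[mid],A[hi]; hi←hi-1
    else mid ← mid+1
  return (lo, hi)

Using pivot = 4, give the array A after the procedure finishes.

[1,2,3,4,7,8,9,10,12,14]

pivot = 4; lo=0, mid=0, hi=9
A[mid]=14>4: swap A[0],A[9]; hi=8 → [1,12,10,9,8,7,4,3,2,14]
A[mid]=1<4: swap A[0],A[0]; lo=1,mid=1 → [1,12,10,9,8,7,4,3,2,14]
A[mid]=12>4: swap A[1],A[8]; hi=7 → [1,2,10,9,8,7,4,3,12,14]
A[mid]=2<4: swap A[1],A[1]; lo=2,mid=2 → [1,2,10,9,8,7,4,3,12,14]
A[mid]=10>4: swap A[2],A[7]; hi=6 → [1,2,3,9,8,7,4,10,12,14]
A[mid]=3<4: swap A[2],A[2]; lo=3,mid=3 → [1,2,3,9,8,7,4,10,12,14]
A[mid]=9>4: swap A[3],A[6]; hi=5 → [1,2,3,4,8,7,9,10,12,14]
A[mid]=4=4: mid=4
A[mid]=8>4: swap A[4],A[5]; hi=4 → [1,2,3,4,7,8,9,10,12,14]
A[mid]=7>4: swap A[4],A[4]; hi=3 → [1,2,3,4,7,8,9,10,12,14]
end: lo=3, hi=3; A = [1,2,3,4,7,8,9,10,12,14]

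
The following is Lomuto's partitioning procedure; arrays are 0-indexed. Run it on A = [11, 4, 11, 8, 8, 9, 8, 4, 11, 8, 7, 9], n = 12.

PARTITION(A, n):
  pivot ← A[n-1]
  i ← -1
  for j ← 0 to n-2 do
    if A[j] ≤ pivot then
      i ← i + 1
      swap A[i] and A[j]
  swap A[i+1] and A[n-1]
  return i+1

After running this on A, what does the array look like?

[4, 8, 8, 9, 8, 4, 8, 7, 9, 11, 11, 11]

pivot = A[11] = 9; i = -1
j=0: A[0]=11 > 9 → no swap
j=1: A[1]=4 ≤ 9 → i=0, swap A[0],A[1] → [4, 11, 11, 8, 8, 9, 8, 4, 11, 8, 7, 9]
j=2: A[2]=11 > 9 → no swap
j=3: A[3]=8 ≤ 9 → i=1, swap A[1],A[3] → [4, 8, 11, 11, 8, 9, 8, 4, 11, 8, 7, 9]
j=4: A[4]=8 ≤ 9 → i=2, swap A[2],A[4] → [4, 8, 8, 11, 11, 9, 8, 4, 11, 8, 7, 9]
j=5: A[5]=9 ≤ 9 → i=3, swap A[3],A[5] → [4, 8, 8, 9, 11, 11, 8, 4, 11, 8, 7, 9]
j=6: A[6]=8 ≤ 9 → i=4, swap A[4],A[6] → [4, 8, 8, 9, 8, 11, 11, 4, 11, 8, 7, 9]
j=7: A[7]=4 ≤ 9 → i=5, swap A[5],A[7] → [4, 8, 8, 9, 8, 4, 11, 11, 11, 8, 7, 9]
j=8: A[8]=11 > 9 → no swap
j=9: A[9]=8 ≤ 9 → i=6, swap A[6],A[9] → [4, 8, 8, 9, 8, 4, 8, 11, 11, 11, 7, 9]
j=10: A[10]=7 ≤ 9 → i=7, swap A[7],A[10] → [4, 8, 8, 9, 8, 4, 8, 7, 11, 11, 11, 9]
final swap A[8],A[11] → [4, 8, 8, 9, 8, 4, 8, 7, 9, 11, 11, 11]; return 8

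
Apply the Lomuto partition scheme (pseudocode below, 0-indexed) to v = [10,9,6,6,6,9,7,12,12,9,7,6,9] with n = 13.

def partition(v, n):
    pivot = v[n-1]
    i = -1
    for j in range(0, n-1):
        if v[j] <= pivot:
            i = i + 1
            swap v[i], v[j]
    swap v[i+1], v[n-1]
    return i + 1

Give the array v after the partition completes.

pivot=9, i=-1
j=0: 10>9, skip
j=1: 9≤9, i=0, swap(0,1) ⇒ [9,10,6,6,6,9,7,12,12,9,7,6,9]
j=2: 6≤9, i=1, swap(1,2) ⇒ [9,6,10,6,6,9,7,12,12,9,7,6,9]
j=3: 6≤9, i=2, swap(2,3) ⇒ [9,6,6,10,6,9,7,12,12,9,7,6,9]
j=4: 6≤9, i=3, swap(3,4) ⇒ [9,6,6,6,10,9,7,12,12,9,7,6,9]
j=5: 9≤9, i=4, swap(4,5) ⇒ [9,6,6,6,9,10,7,12,12,9,7,6,9]
j=6: 7≤9, i=5, swap(5,6) ⇒ [9,6,6,6,9,7,10,12,12,9,7,6,9]
j=7: 12>9, skip
j=8: 12>9, skip
j=9: 9≤9, i=6, swap(6,9) ⇒ [9,6,6,6,9,7,9,12,12,10,7,6,9]
j=10: 7≤9, i=7, swap(7,10) ⇒ [9,6,6,6,9,7,9,7,12,10,12,6,9]
j=11: 6≤9, i=8, swap(8,11) ⇒ [9,6,6,6,9,7,9,7,6,10,12,12,9]
swap(9,12) ⇒ [9,6,6,6,9,7,9,7,6,9,12,12,10]; return 9

[9,6,6,6,9,7,9,7,6,9,12,12,10]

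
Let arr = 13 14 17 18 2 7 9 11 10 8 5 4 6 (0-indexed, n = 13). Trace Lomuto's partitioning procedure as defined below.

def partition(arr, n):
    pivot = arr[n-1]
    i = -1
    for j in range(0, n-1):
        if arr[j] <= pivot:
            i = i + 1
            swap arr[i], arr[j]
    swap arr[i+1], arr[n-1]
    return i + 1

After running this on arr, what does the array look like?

pivot = arr[12] = 6; i = -1
j=0: arr[0]=13 > 6 → no swap
j=1: arr[1]=14 > 6 → no swap
j=2: arr[2]=17 > 6 → no swap
j=3: arr[3]=18 > 6 → no swap
j=4: arr[4]=2 ≤ 6 → i=0, swap arr[0],arr[4] → 2 14 17 18 13 7 9 11 10 8 5 4 6
j=5: arr[5]=7 > 6 → no swap
j=6: arr[6]=9 > 6 → no swap
j=7: arr[7]=11 > 6 → no swap
j=8: arr[8]=10 > 6 → no swap
j=9: arr[9]=8 > 6 → no swap
j=10: arr[10]=5 ≤ 6 → i=1, swap arr[1],arr[10] → 2 5 17 18 13 7 9 11 10 8 14 4 6
j=11: arr[11]=4 ≤ 6 → i=2, swap arr[2],arr[11] → 2 5 4 18 13 7 9 11 10 8 14 17 6
final swap arr[3],arr[12] → 2 5 4 6 13 7 9 11 10 8 14 17 18; return 3

2 5 4 6 13 7 9 11 10 8 14 17 18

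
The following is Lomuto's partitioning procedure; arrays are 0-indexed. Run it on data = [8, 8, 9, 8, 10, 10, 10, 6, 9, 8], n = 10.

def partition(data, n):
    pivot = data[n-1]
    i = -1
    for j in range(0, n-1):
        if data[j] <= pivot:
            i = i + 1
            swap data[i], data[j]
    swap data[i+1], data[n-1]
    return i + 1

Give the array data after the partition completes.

pivot = data[9] = 8; i = -1
j=0: data[0]=8 ≤ 8 → i=0, swap data[0],data[0] (no change) → [8, 8, 9, 8, 10, 10, 10, 6, 9, 8]
j=1: data[1]=8 ≤ 8 → i=1, swap data[1],data[1] (no change) → [8, 8, 9, 8, 10, 10, 10, 6, 9, 8]
j=2: data[2]=9 > 8 → no swap
j=3: data[3]=8 ≤ 8 → i=2, swap data[2],data[3] → [8, 8, 8, 9, 10, 10, 10, 6, 9, 8]
j=4: data[4]=10 > 8 → no swap
j=5: data[5]=10 > 8 → no swap
j=6: data[6]=10 > 8 → no swap
j=7: data[7]=6 ≤ 8 → i=3, swap data[3],data[7] → [8, 8, 8, 6, 10, 10, 10, 9, 9, 8]
j=8: data[8]=9 > 8 → no swap
final swap data[4],data[9] → [8, 8, 8, 6, 8, 10, 10, 9, 9, 10]; return 4

[8, 8, 8, 6, 8, 10, 10, 9, 9, 10]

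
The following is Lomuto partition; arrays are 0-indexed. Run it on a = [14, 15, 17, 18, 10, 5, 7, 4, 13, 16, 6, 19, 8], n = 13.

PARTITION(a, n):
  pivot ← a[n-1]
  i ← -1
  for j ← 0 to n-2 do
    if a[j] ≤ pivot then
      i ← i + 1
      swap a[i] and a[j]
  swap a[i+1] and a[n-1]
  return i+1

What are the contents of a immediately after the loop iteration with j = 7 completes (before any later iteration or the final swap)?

pivot=8, i=-1
j=0: 14>8, skip
j=1: 15>8, skip
j=2: 17>8, skip
j=3: 18>8, skip
j=4: 10>8, skip
j=5: 5≤8, i=0, swap(0,5) ⇒ [5, 15, 17, 18, 10, 14, 7, 4, 13, 16, 6, 19, 8]
j=6: 7≤8, i=1, swap(1,6) ⇒ [5, 7, 17, 18, 10, 14, 15, 4, 13, 16, 6, 19, 8]
j=7: 4≤8, i=2, swap(2,7) ⇒ [5, 7, 4, 18, 10, 14, 15, 17, 13, 16, 6, 19, 8]
(after j=7) a = [5, 7, 4, 18, 10, 14, 15, 17, 13, 16, 6, 19, 8]

[5, 7, 4, 18, 10, 14, 15, 17, 13, 16, 6, 19, 8]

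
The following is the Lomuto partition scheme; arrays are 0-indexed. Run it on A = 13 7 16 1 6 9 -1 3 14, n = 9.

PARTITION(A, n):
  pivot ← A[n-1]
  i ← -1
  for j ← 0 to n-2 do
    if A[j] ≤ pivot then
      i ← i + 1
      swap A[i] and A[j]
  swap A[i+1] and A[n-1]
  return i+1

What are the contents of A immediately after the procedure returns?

13 7 1 6 9 -1 3 14 16

pivot=14, i=-1
j=0: 13≤14, i=0, swap(0,0) ⇒ 13 7 16 1 6 9 -1 3 14
j=1: 7≤14, i=1, swap(1,1) ⇒ 13 7 16 1 6 9 -1 3 14
j=2: 16>14, skip
j=3: 1≤14, i=2, swap(2,3) ⇒ 13 7 1 16 6 9 -1 3 14
j=4: 6≤14, i=3, swap(3,4) ⇒ 13 7 1 6 16 9 -1 3 14
j=5: 9≤14, i=4, swap(4,5) ⇒ 13 7 1 6 9 16 -1 3 14
j=6: -1≤14, i=5, swap(5,6) ⇒ 13 7 1 6 9 -1 16 3 14
j=7: 3≤14, i=6, swap(6,7) ⇒ 13 7 1 6 9 -1 3 16 14
swap(7,8) ⇒ 13 7 1 6 9 -1 3 14 16; return 7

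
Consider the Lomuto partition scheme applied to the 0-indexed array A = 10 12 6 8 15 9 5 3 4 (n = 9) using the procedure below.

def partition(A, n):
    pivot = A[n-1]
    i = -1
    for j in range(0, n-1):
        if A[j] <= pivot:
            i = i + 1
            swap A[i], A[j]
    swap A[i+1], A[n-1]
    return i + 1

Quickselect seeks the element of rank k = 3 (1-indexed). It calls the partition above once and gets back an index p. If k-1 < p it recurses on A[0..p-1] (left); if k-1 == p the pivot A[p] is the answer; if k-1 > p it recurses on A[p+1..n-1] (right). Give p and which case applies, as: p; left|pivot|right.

pivot=4, i=-1
j=0: 10>4, skip
j=1: 12>4, skip
j=2: 6>4, skip
j=3: 8>4, skip
j=4: 15>4, skip
j=5: 9>4, skip
j=6: 5>4, skip
j=7: 3≤4, i=0, swap(0,7) ⇒ 3 12 6 8 15 9 5 10 4
swap(1,8) ⇒ 3 4 6 8 15 9 5 10 12; return 1
p = 1; k-1 = 2 > 1 ⇒ right

1; right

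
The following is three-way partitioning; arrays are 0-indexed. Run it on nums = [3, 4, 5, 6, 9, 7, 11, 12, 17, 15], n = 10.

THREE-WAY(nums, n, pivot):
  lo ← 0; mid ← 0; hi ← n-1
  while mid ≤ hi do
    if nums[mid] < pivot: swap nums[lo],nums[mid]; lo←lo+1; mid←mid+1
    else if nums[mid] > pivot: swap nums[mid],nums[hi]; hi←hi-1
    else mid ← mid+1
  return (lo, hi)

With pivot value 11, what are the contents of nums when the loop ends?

[3, 4, 5, 6, 9, 7, 11, 17, 15, 12]

pivot = 11; lo=0, mid=0, hi=9
nums[mid]=3<11: swap nums[0],nums[0]; lo=1,mid=1 → [3, 4, 5, 6, 9, 7, 11, 12, 17, 15]
nums[mid]=4<11: swap nums[1],nums[1]; lo=2,mid=2 → [3, 4, 5, 6, 9, 7, 11, 12, 17, 15]
nums[mid]=5<11: swap nums[2],nums[2]; lo=3,mid=3 → [3, 4, 5, 6, 9, 7, 11, 12, 17, 15]
nums[mid]=6<11: swap nums[3],nums[3]; lo=4,mid=4 → [3, 4, 5, 6, 9, 7, 11, 12, 17, 15]
nums[mid]=9<11: swap nums[4],nums[4]; lo=5,mid=5 → [3, 4, 5, 6, 9, 7, 11, 12, 17, 15]
nums[mid]=7<11: swap nums[5],nums[5]; lo=6,mid=6 → [3, 4, 5, 6, 9, 7, 11, 12, 17, 15]
nums[mid]=11=11: mid=7
nums[mid]=12>11: swap nums[7],nums[9]; hi=8 → [3, 4, 5, 6, 9, 7, 11, 15, 17, 12]
nums[mid]=15>11: swap nums[7],nums[8]; hi=7 → [3, 4, 5, 6, 9, 7, 11, 17, 15, 12]
nums[mid]=17>11: swap nums[7],nums[7]; hi=6 → [3, 4, 5, 6, 9, 7, 11, 17, 15, 12]
end: lo=6, hi=6; nums = [3, 4, 5, 6, 9, 7, 11, 17, 15, 12]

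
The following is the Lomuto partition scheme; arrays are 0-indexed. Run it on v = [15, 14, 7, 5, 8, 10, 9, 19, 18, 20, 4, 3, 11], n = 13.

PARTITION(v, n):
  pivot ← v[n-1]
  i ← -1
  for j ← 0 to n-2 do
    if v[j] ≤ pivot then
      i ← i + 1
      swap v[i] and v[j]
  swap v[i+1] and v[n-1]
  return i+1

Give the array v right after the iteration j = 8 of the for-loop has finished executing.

[7, 5, 8, 10, 9, 14, 15, 19, 18, 20, 4, 3, 11]

pivot = v[12] = 11; i = -1
j=0: v[0]=15 > 11 → no swap
j=1: v[1]=14 > 11 → no swap
j=2: v[2]=7 ≤ 11 → i=0, swap v[0],v[2] → [7, 14, 15, 5, 8, 10, 9, 19, 18, 20, 4, 3, 11]
j=3: v[3]=5 ≤ 11 → i=1, swap v[1],v[3] → [7, 5, 15, 14, 8, 10, 9, 19, 18, 20, 4, 3, 11]
j=4: v[4]=8 ≤ 11 → i=2, swap v[2],v[4] → [7, 5, 8, 14, 15, 10, 9, 19, 18, 20, 4, 3, 11]
j=5: v[5]=10 ≤ 11 → i=3, swap v[3],v[5] → [7, 5, 8, 10, 15, 14, 9, 19, 18, 20, 4, 3, 11]
j=6: v[6]=9 ≤ 11 → i=4, swap v[4],v[6] → [7, 5, 8, 10, 9, 14, 15, 19, 18, 20, 4, 3, 11]
j=7: v[7]=19 > 11 → no swap
j=8: v[8]=18 > 11 → no swap
(after j=8) v = [7, 5, 8, 10, 9, 14, 15, 19, 18, 20, 4, 3, 11]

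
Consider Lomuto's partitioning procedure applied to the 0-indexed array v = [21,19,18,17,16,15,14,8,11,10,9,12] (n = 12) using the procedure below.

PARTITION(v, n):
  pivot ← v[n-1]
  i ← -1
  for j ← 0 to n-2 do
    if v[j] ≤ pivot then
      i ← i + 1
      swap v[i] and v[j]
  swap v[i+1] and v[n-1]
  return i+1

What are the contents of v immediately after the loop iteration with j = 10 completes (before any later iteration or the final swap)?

[8,11,10,9,16,15,14,21,19,18,17,12]

pivot=12, i=-1
j=0: 21>12, skip
j=1: 19>12, skip
j=2: 18>12, skip
j=3: 17>12, skip
j=4: 16>12, skip
j=5: 15>12, skip
j=6: 14>12, skip
j=7: 8≤12, i=0, swap(0,7) ⇒ [8,19,18,17,16,15,14,21,11,10,9,12]
j=8: 11≤12, i=1, swap(1,8) ⇒ [8,11,18,17,16,15,14,21,19,10,9,12]
j=9: 10≤12, i=2, swap(2,9) ⇒ [8,11,10,17,16,15,14,21,19,18,9,12]
j=10: 9≤12, i=3, swap(3,10) ⇒ [8,11,10,9,16,15,14,21,19,18,17,12]
(after j=10) v = [8,11,10,9,16,15,14,21,19,18,17,12]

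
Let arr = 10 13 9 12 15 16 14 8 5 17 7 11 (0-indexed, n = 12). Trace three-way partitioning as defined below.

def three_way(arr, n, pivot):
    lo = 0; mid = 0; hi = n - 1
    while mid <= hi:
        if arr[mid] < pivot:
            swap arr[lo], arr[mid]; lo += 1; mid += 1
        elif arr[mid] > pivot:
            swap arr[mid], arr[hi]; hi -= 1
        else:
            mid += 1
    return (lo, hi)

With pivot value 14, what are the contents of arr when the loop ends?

lo=0 mid=0 hi=11
10<14: swap(0,0), lo=1 mid=1 ⇒ 10 13 9 12 15 16 14 8 5 17 7 11
13<14: swap(1,1), lo=2 mid=2 ⇒ 10 13 9 12 15 16 14 8 5 17 7 11
9<14: swap(2,2), lo=3 mid=3 ⇒ 10 13 9 12 15 16 14 8 5 17 7 11
12<14: swap(3,3), lo=4 mid=4 ⇒ 10 13 9 12 15 16 14 8 5 17 7 11
15>14: swap(4,11), hi=10 ⇒ 10 13 9 12 11 16 14 8 5 17 7 15
11<14: swap(4,4), lo=5 mid=5 ⇒ 10 13 9 12 11 16 14 8 5 17 7 15
16>14: swap(5,10), hi=9 ⇒ 10 13 9 12 11 7 14 8 5 17 16 15
7<14: swap(5,5), lo=6 mid=6 ⇒ 10 13 9 12 11 7 14 8 5 17 16 15
14=14: mid=7
8<14: swap(6,7), lo=7 mid=8 ⇒ 10 13 9 12 11 7 8 14 5 17 16 15
5<14: swap(7,8), lo=8 mid=9 ⇒ 10 13 9 12 11 7 8 5 14 17 16 15
17>14: swap(9,9), hi=8 ⇒ 10 13 9 12 11 7 8 5 14 17 16 15
done. lo=8 hi=8; arr=10 13 9 12 11 7 8 5 14 17 16 15

10 13 9 12 11 7 8 5 14 17 16 15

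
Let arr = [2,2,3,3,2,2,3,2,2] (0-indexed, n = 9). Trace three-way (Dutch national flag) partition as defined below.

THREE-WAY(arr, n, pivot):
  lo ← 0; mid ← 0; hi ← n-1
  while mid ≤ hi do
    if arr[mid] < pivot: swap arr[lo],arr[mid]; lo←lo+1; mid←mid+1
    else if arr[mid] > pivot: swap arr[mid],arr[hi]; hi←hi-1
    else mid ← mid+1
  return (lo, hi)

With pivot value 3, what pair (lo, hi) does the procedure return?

(6, 8)

pivot = 3; lo=0, mid=0, hi=8
arr[mid]=2<3: swap arr[0],arr[0]; lo=1,mid=1 → [2,2,3,3,2,2,3,2,2]
arr[mid]=2<3: swap arr[1],arr[1]; lo=2,mid=2 → [2,2,3,3,2,2,3,2,2]
arr[mid]=3=3: mid=3
arr[mid]=3=3: mid=4
arr[mid]=2<3: swap arr[2],arr[4]; lo=3,mid=5 → [2,2,2,3,3,2,3,2,2]
arr[mid]=2<3: swap arr[3],arr[5]; lo=4,mid=6 → [2,2,2,2,3,3,3,2,2]
arr[mid]=3=3: mid=7
arr[mid]=2<3: swap arr[4],arr[7]; lo=5,mid=8 → [2,2,2,2,2,3,3,3,2]
arr[mid]=2<3: swap arr[5],arr[8]; lo=6,mid=9 → [2,2,2,2,2,2,3,3,3]
end: lo=6, hi=8; arr = [2,2,2,2,2,2,3,3,3]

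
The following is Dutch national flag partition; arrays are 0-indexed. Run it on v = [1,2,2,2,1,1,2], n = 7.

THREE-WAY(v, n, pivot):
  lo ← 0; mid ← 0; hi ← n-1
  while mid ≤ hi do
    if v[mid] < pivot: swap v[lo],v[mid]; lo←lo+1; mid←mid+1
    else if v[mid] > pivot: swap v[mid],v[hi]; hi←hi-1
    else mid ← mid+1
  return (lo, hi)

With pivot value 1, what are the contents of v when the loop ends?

[1,1,1,2,2,2,2]

lo=0 mid=0 hi=6
1=1: mid=1
2>1: swap(1,6), hi=5 ⇒ [1,2,2,2,1,1,2]
2>1: swap(1,5), hi=4 ⇒ [1,1,2,2,1,2,2]
1=1: mid=2
2>1: swap(2,4), hi=3 ⇒ [1,1,1,2,2,2,2]
1=1: mid=3
2>1: swap(3,3), hi=2 ⇒ [1,1,1,2,2,2,2]
done. lo=0 hi=2; v=[1,1,1,2,2,2,2]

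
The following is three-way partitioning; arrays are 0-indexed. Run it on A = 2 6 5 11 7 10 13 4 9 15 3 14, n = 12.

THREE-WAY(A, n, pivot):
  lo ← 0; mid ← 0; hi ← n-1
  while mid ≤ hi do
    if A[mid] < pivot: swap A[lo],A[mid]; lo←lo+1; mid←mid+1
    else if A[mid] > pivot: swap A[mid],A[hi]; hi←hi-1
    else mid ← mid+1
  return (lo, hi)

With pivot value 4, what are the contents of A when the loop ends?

2 3 4 7 10 13 11 9 15 5 14 6

pivot = 4; lo=0, mid=0, hi=11
A[mid]=2<4: swap A[0],A[0]; lo=1,mid=1 → 2 6 5 11 7 10 13 4 9 15 3 14
A[mid]=6>4: swap A[1],A[11]; hi=10 → 2 14 5 11 7 10 13 4 9 15 3 6
A[mid]=14>4: swap A[1],A[10]; hi=9 → 2 3 5 11 7 10 13 4 9 15 14 6
A[mid]=3<4: swap A[1],A[1]; lo=2,mid=2 → 2 3 5 11 7 10 13 4 9 15 14 6
A[mid]=5>4: swap A[2],A[9]; hi=8 → 2 3 15 11 7 10 13 4 9 5 14 6
A[mid]=15>4: swap A[2],A[8]; hi=7 → 2 3 9 11 7 10 13 4 15 5 14 6
A[mid]=9>4: swap A[2],A[7]; hi=6 → 2 3 4 11 7 10 13 9 15 5 14 6
A[mid]=4=4: mid=3
A[mid]=11>4: swap A[3],A[6]; hi=5 → 2 3 4 13 7 10 11 9 15 5 14 6
A[mid]=13>4: swap A[3],A[5]; hi=4 → 2 3 4 10 7 13 11 9 15 5 14 6
A[mid]=10>4: swap A[3],A[4]; hi=3 → 2 3 4 7 10 13 11 9 15 5 14 6
A[mid]=7>4: swap A[3],A[3]; hi=2 → 2 3 4 7 10 13 11 9 15 5 14 6
end: lo=2, hi=2; A = 2 3 4 7 10 13 11 9 15 5 14 6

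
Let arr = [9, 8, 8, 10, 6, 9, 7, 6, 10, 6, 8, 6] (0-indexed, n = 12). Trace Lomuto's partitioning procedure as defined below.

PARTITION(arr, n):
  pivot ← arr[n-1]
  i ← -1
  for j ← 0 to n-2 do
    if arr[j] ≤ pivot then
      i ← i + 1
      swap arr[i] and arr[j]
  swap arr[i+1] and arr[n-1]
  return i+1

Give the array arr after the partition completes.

pivot=6, i=-1
j=0: 9>6, skip
j=1: 8>6, skip
j=2: 8>6, skip
j=3: 10>6, skip
j=4: 6≤6, i=0, swap(0,4) ⇒ [6, 8, 8, 10, 9, 9, 7, 6, 10, 6, 8, 6]
j=5: 9>6, skip
j=6: 7>6, skip
j=7: 6≤6, i=1, swap(1,7) ⇒ [6, 6, 8, 10, 9, 9, 7, 8, 10, 6, 8, 6]
j=8: 10>6, skip
j=9: 6≤6, i=2, swap(2,9) ⇒ [6, 6, 6, 10, 9, 9, 7, 8, 10, 8, 8, 6]
j=10: 8>6, skip
swap(3,11) ⇒ [6, 6, 6, 6, 9, 9, 7, 8, 10, 8, 8, 10]; return 3

[6, 6, 6, 6, 9, 9, 7, 8, 10, 8, 8, 10]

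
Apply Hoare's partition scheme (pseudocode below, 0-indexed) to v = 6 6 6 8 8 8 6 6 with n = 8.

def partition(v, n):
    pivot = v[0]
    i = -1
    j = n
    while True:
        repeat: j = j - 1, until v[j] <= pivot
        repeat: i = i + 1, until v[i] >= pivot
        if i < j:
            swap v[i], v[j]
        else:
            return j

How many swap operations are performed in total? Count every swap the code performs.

pivot = v[0] = 6; i = -1, j = 8
j→7 (v[7]=6≤6), i→0 (v[0]=6≥6); i<j, swap → 6 6 6 8 8 8 6 6
j→6 (v[6]=6≤6), i→1 (v[1]=6≥6); i<j, swap → 6 6 6 8 8 8 6 6
j→2, i→2; i≥j, return j=2. v = 6 6 6 8 8 8 6 6

2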